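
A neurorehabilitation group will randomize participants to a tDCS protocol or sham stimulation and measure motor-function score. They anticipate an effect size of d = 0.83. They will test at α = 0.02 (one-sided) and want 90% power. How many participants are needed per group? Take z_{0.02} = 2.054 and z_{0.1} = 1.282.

n = 33 per group

For two independent groups with equal n: n = 2·((z_{α} + z_β) / d)².
z_{α} + z_β = 2.054 + 1.282 = 3.336.
n = 2 × (3.336 / 0.83)² = 2 × 4.019² = 2 × 16.15 = 32.3.
Round up to the next whole participant.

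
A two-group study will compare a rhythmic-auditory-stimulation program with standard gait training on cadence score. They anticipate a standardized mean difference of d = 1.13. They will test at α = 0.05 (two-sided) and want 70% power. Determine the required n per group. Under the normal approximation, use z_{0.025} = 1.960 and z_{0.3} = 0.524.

For two independent groups with equal n: n = 2·((z_{α/2} + z_β) / d)².
z_{α/2} + z_β = 1.960 + 0.524 = 2.484.
n = 2 × (2.484 / 1.13)² = 2 × 2.198² = 2 × 4.83 = 9.7.
Round up to the next whole participant.

n = 10 per group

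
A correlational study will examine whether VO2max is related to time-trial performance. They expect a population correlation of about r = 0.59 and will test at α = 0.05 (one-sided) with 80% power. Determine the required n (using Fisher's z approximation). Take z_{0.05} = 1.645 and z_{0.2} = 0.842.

Fisher's z: C = ½·ln((1+r)/(1−r)) = ½·ln(3.8780) = 0.6777.
n = ((z_{α} + z_β)/C)² + 3.
(1.645 + 0.842) / 0.6777 = 2.487 / 0.6777 = 3.670.
n = 3.670² + 3 = 13.47 + 3 = 16.5.
Round up.

n = 17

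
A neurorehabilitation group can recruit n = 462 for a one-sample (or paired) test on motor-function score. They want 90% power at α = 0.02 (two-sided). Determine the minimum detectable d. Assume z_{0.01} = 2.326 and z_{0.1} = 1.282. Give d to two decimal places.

For a single sample (or paired design) of n = 462: d_min = (z_{α/2} + z_β)/√n.
z-sum = 2.326 + 1.282 = 3.608.
d_min = 3.608 / √462 = 3.608 / 21.494 = 0.168.

d_min ≈ 0.17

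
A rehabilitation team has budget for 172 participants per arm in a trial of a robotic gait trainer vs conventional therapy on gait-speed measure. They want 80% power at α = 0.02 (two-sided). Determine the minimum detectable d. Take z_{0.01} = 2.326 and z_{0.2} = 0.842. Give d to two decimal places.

For two independent groups of n = 172 each: d_min = (z_{α/2} + z_β)·√(2/n).
z-sum = 2.326 + 0.842 = 3.168.
d_min = 3.168 × √(2/172) = 3.168 × 0.1078 = 0.342.

d_min ≈ 0.34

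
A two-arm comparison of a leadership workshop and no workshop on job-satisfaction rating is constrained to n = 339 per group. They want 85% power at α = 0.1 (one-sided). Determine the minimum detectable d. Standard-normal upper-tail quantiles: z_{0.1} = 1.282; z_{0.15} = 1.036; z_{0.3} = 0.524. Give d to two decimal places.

d_min ≈ 0.18

For two independent groups of n = 339 each: d_min = (z_{α} + z_β)·√(2/n).
z-sum = 1.282 + 1.036 = 2.318.
d_min = 2.318 × √(2/339) = 2.318 × 0.0768 = 0.178.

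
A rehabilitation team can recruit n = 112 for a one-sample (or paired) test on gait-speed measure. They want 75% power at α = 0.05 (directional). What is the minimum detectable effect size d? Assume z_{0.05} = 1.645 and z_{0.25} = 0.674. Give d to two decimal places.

d_min ≈ 0.22

For a single sample (or paired design) of n = 112: d_min = (z_{α} + z_β)/√n.
z-sum = 1.645 + 0.674 = 2.319.
d_min = 2.319 / √112 = 2.319 / 10.583 = 0.219.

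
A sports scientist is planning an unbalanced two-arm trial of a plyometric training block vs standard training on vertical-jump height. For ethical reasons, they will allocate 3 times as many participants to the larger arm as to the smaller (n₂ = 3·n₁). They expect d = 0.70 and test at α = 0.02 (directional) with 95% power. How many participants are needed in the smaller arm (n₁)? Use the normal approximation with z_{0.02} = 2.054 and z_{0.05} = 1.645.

n₁ = 38

With allocation ratio k = n₂/n₁ = 3, Var(x̄₁−x̄₂) = σ²(1/n₁ + 1/(k·n₁)) = σ²·(k+1)/(k·n₁).
So n₁ = (1 + 1/k)·((z_{α} + z_β)/d)² = 1.333 × (3.699/0.70)².
n₁ = 1.333 × 27.92 = 37.2.
Round up: n₁ = 38, giving n₂ = 3 × 38 = 114.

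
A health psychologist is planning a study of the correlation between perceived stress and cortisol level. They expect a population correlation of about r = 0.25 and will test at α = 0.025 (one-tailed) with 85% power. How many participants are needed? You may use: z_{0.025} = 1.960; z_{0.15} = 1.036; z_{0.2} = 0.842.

n = 141

Fisher's z: C = ½·ln((1+r)/(1−r)) = ½·ln(1.6667) = 0.2554.
n = ((z_{α} + z_β)/C)² + 3.
(1.960 + 1.036) / 0.2554 = 2.996 / 0.2554 = 11.731.
n = 11.731² + 3 = 137.61 + 3 = 140.6.
Round up.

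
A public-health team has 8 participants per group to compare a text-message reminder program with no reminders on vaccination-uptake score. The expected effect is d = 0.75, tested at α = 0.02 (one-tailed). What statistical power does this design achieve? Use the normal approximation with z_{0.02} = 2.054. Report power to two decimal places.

power ≈ 0.29

For two equal groups, power = Φ(d·√(n/2) − z_{α}).
d·√(n/2) = 0.75 × √(8/2) = 0.75 × 2.000 = 1.500.
z_β = 1.500 − 2.054 = -0.554.
Power = Φ(-0.554) = 0.290.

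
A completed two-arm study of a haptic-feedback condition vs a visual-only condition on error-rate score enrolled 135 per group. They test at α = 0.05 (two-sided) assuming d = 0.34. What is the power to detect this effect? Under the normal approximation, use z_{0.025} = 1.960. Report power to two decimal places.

For two equal groups, power = Φ(d·√(n/2) − z_{α/2}).
d·√(n/2) = 0.34 × √(135/2) = 0.34 × 8.216 = 2.793.
z_β = 2.793 − 1.960 = 0.833.
Power = Φ(0.833) = 0.798.

power ≈ 0.80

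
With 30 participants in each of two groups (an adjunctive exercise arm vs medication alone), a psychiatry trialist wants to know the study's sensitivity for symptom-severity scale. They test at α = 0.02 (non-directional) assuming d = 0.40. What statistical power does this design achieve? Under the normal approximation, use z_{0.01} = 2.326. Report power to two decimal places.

power ≈ 0.22

For two equal groups, power = Φ(d·√(n/2) − z_{α/2}).
d·√(n/2) = 0.40 × √(30/2) = 0.40 × 3.873 = 1.549.
z_β = 1.549 − 2.326 = -0.777.
Power = Φ(-0.777) = 0.219.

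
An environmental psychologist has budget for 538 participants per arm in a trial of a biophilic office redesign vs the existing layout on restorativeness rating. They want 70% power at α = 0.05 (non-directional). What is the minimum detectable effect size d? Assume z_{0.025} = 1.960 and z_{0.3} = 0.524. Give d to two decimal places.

For two independent groups of n = 538 each: d_min = (z_{α/2} + z_β)·√(2/n).
z-sum = 1.960 + 0.524 = 2.484.
d_min = 2.484 × √(2/538) = 2.484 × 0.0610 = 0.151.

d_min ≈ 0.15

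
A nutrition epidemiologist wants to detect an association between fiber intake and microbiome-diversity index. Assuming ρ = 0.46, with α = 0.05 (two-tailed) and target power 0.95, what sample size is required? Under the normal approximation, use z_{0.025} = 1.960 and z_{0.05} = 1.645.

n = 56

Fisher's z: C = ½·ln((1+r)/(1−r)) = ½·ln(2.7037) = 0.4973.
n = ((z_{α/2} + z_β)/C)² + 3.
(1.960 + 1.645) / 0.4973 = 3.605 / 0.4973 = 7.249.
n = 7.249² + 3 = 52.55 + 3 = 55.6.
Round up.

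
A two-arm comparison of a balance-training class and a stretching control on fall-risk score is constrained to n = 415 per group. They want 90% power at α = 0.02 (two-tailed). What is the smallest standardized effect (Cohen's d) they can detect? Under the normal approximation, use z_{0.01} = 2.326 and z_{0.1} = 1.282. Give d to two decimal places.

For two independent groups of n = 415 each: d_min = (z_{α/2} + z_β)·√(2/n).
z-sum = 2.326 + 1.282 = 3.608.
d_min = 3.608 × √(2/415) = 3.608 × 0.0694 = 0.250.

d_min ≈ 0.25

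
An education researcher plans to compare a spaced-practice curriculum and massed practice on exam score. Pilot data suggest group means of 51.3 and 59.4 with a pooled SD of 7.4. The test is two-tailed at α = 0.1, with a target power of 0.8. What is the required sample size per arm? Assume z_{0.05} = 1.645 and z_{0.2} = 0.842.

Cohen's d = |M₁ − M₂| / SD_pooled = |51.3 − 59.4| / 7.4 = 8.1 / 7.4 = 1.095.
For two independent groups with equal n: n = 2·((z_{α/2} + z_β) / d)².
z_{α/2} + z_β = 1.645 + 0.842 = 2.487.
n = 2 × (2.487 / 1.095)² = 2 × 2.271² = 2 × 5.16 = 10.3.
Round up to the next whole participant.

n = 11 per group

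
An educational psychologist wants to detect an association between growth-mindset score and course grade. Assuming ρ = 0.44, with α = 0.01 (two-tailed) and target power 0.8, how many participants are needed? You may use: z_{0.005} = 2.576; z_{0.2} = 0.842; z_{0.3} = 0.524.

n = 56

Fisher's z: C = ½·ln((1+r)/(1−r)) = ½·ln(2.5714) = 0.4722.
n = ((z_{α/2} + z_β)/C)² + 3.
(2.576 + 0.842) / 0.4722 = 3.418 / 0.4722 = 7.238.
n = 7.238² + 3 = 52.40 + 3 = 55.4.
Round up.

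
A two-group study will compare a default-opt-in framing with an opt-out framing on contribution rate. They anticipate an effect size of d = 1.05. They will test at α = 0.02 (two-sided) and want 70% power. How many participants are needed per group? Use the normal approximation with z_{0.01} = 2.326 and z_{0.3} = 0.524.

n = 15 per group

For two independent groups with equal n: n = 2·((z_{α/2} + z_β) / d)².
z_{α/2} + z_β = 2.326 + 0.524 = 2.850.
n = 2 × (2.850 / 1.05)² = 2 × 2.714² = 2 × 7.37 = 14.7.
Round up to the next whole participant.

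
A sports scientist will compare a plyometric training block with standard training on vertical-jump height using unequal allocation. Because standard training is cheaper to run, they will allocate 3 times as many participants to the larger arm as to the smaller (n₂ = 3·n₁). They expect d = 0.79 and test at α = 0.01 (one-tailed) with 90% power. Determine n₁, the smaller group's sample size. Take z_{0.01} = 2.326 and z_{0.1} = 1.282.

n₁ = 28

With allocation ratio k = n₂/n₁ = 3, Var(x̄₁−x̄₂) = σ²(1/n₁ + 1/(k·n₁)) = σ²·(k+1)/(k·n₁).
So n₁ = (1 + 1/k)·((z_{α} + z_β)/d)² = 1.333 × (3.608/0.79)².
n₁ = 1.333 × 20.86 = 27.8.
Round up: n₁ = 28, giving n₂ = 3 × 28 = 84.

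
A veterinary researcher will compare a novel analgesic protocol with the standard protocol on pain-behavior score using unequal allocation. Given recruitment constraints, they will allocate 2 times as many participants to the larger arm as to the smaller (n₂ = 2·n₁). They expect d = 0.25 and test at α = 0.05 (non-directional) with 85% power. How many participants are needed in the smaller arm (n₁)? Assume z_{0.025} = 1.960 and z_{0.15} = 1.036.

n₁ = 216

With allocation ratio k = n₂/n₁ = 2, Var(x̄₁−x̄₂) = σ²(1/n₁ + 1/(k·n₁)) = σ²·(k+1)/(k·n₁).
So n₁ = (1 + 1/k)·((z_{α/2} + z_β)/d)² = 1.500 × (2.996/0.25)².
n₁ = 1.500 × 143.62 = 215.4.
Round up: n₁ = 216, giving n₂ = 2 × 216 = 432.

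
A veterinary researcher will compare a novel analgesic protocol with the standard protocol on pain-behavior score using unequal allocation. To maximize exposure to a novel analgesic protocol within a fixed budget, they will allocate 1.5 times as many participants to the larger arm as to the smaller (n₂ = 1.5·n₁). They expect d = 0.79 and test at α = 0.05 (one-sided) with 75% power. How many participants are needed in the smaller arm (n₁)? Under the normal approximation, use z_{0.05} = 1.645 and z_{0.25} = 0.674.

With allocation ratio k = n₂/n₁ = 1.5, Var(x̄₁−x̄₂) = σ²(1/n₁ + 1/(k·n₁)) = σ²·(k+1)/(k·n₁).
So n₁ = (1 + 1/k)·((z_{α} + z_β)/d)² = 1.667 × (2.319/0.79)².
n₁ = 1.667 × 8.62 = 14.4.
Round up: n₁ = 15, giving n₂ = ⌈1.5 × 15⌉ = ⌈22.5⌉ = 23.

n₁ = 15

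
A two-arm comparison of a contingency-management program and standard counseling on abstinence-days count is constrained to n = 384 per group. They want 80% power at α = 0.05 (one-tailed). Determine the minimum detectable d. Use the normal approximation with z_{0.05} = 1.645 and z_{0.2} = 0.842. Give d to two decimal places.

For two independent groups of n = 384 each: d_min = (z_{α} + z_β)·√(2/n).
z-sum = 1.645 + 0.842 = 2.487.
d_min = 2.487 × √(2/384) = 2.487 × 0.0722 = 0.179.

d_min ≈ 0.18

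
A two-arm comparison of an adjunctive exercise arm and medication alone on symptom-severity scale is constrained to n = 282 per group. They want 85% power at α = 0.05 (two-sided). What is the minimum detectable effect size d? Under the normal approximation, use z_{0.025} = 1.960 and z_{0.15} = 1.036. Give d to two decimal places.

For two independent groups of n = 282 each: d_min = (z_{α/2} + z_β)·√(2/n).
z-sum = 1.960 + 1.036 = 2.996.
d_min = 2.996 × √(2/282) = 2.996 × 0.0842 = 0.252.

d_min ≈ 0.25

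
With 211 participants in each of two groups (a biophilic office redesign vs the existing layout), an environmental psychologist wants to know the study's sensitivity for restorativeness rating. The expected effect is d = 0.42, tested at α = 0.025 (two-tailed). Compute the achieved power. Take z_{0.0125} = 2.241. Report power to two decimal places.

For two equal groups, power = Φ(d·√(n/2) − z_{α/2}).
d·√(n/2) = 0.42 × √(211/2) = 0.42 × 10.271 = 4.314.
z_β = 4.314 − 2.241 = 2.073.
Power = Φ(2.073) = 0.981.

power ≈ 0.98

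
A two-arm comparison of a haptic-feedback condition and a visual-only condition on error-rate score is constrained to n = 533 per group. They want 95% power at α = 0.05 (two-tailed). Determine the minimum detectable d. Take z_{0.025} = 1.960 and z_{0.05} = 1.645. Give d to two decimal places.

d_min ≈ 0.22

For two independent groups of n = 533 each: d_min = (z_{α/2} + z_β)·√(2/n).
z-sum = 1.960 + 1.645 = 3.605.
d_min = 3.605 × √(2/533) = 3.605 × 0.0613 = 0.221.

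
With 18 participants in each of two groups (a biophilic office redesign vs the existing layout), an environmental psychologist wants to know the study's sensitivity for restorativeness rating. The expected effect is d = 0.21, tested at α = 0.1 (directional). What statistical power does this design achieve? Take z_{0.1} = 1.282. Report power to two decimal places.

For two equal groups, power = Φ(d·√(n/2) − z_{α}).
d·√(n/2) = 0.21 × √(18/2) = 0.21 × 3.000 = 0.630.
z_β = 0.630 − 1.282 = -0.652.
Power = Φ(-0.652) = 0.257.

power ≈ 0.26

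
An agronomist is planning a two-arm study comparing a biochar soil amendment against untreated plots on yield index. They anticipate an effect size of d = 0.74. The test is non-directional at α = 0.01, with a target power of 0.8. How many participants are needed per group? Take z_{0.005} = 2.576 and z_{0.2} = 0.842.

n = 43 per group

For two independent groups with equal n: n = 2·((z_{α/2} + z_β) / d)².
z_{α/2} + z_β = 2.576 + 0.842 = 3.418.
n = 2 × (3.418 / 0.74)² = 2 × 4.619² = 2 × 21.33 = 42.7.
Round up to the next whole participant.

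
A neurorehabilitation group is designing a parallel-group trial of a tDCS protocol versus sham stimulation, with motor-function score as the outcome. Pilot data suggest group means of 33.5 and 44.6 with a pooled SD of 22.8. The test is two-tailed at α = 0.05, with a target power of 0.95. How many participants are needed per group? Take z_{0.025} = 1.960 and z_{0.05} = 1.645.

Cohen's d = |M₁ − M₂| / SD_pooled = |33.5 − 44.6| / 22.8 = 11.1 / 22.8 = 0.487.
For two independent groups with equal n: n = 2·((z_{α/2} + z_β) / d)².
z_{α/2} + z_β = 1.960 + 1.645 = 3.605.
n = 2 × (3.605 / 0.487)² = 2 × 7.402² = 2 × 54.80 = 109.6.
Round up to the next whole participant.

n = 110 per group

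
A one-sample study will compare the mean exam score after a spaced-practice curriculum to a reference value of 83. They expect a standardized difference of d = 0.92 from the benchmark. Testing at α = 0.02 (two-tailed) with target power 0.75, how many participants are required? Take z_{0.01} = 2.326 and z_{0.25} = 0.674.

n = 11

For a one-sample test: n = ((z_{α/2} + z_β) / d)².
z_{α/2} + z_β = 2.326 + 0.674 = 3.000.
n = (3.000 / 0.92)² = 3.261² = 10.63.
Round up.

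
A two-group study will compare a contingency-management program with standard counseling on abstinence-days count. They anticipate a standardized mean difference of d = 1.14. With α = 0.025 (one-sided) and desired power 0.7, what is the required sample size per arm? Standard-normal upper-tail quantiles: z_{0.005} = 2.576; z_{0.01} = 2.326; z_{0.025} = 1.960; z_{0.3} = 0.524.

n = 10 per group

For two independent groups with equal n: n = 2·((z_{α} + z_β) / d)².
z_{α} + z_β = 1.960 + 0.524 = 2.484.
n = 2 × (2.484 / 1.14)² = 2 × 2.179² = 2 × 4.75 = 9.5.
Round up to the next whole participant.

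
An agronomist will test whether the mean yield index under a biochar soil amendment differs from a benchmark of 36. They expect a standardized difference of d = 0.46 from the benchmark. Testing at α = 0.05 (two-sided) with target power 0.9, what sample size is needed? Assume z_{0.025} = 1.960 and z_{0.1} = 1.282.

n = 50

For a one-sample test: n = ((z_{α/2} + z_β) / d)².
z_{α/2} + z_β = 1.960 + 1.282 = 3.242.
n = (3.242 / 0.46)² = 7.048² = 49.67.
Round up.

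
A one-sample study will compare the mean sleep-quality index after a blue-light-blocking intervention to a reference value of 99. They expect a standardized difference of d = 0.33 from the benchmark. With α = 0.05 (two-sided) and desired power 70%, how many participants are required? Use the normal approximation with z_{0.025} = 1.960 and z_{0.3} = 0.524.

n = 57

For a one-sample test: n = ((z_{α/2} + z_β) / d)².
z_{α/2} + z_β = 1.960 + 0.524 = 2.484.
n = (2.484 / 0.33)² = 7.527² = 56.66.
Round up.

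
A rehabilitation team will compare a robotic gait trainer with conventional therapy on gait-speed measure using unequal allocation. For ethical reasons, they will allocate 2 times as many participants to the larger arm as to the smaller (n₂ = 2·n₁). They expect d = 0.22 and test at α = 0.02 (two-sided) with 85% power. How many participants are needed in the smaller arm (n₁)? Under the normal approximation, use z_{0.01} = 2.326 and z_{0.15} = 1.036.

With allocation ratio k = n₂/n₁ = 2, Var(x̄₁−x̄₂) = σ²(1/n₁ + 1/(k·n₁)) = σ²·(k+1)/(k·n₁).
So n₁ = (1 + 1/k)·((z_{α/2} + z_β)/d)² = 1.500 × (3.362/0.22)².
n₁ = 1.500 × 233.53 = 350.3.
Round up: n₁ = 351, giving n₂ = 2 × 351 = 702.

n₁ = 351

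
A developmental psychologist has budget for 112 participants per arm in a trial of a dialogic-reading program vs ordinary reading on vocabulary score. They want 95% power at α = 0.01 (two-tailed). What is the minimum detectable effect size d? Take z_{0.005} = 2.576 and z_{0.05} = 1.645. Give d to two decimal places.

For two independent groups of n = 112 each: d_min = (z_{α/2} + z_β)·√(2/n).
z-sum = 2.576 + 1.645 = 4.221.
d_min = 4.221 × √(2/112) = 4.221 × 0.1336 = 0.564.

d_min ≈ 0.56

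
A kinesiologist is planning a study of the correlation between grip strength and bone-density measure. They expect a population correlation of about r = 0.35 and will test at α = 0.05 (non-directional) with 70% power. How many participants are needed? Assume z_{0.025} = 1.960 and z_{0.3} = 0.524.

n = 50

Fisher's z: C = ½·ln((1+r)/(1−r)) = ½·ln(2.0769) = 0.3654.
n = ((z_{α/2} + z_β)/C)² + 3.
(1.960 + 0.524) / 0.3654 = 2.484 / 0.3654 = 6.798.
n = 6.798² + 3 = 46.21 + 3 = 49.2.
Round up.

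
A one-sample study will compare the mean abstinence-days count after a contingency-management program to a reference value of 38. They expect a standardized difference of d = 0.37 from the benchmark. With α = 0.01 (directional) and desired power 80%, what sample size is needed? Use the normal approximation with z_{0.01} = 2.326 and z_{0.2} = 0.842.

n = 74

For a one-sample test: n = ((z_{α} + z_β) / d)².
z_{α} + z_β = 2.326 + 0.842 = 3.168.
n = (3.168 / 0.37)² = 8.562² = 73.31.
Round up.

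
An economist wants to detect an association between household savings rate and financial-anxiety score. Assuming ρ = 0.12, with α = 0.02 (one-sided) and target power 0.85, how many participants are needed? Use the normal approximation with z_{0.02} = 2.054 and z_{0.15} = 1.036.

Fisher's z: C = ½·ln((1+r)/(1−r)) = ½·ln(1.2727) = 0.1206.
n = ((z_{α} + z_β)/C)² + 3.
(2.054 + 1.036) / 0.1206 = 3.090 / 0.1206 = 25.622.
n = 25.622² + 3 = 656.48 + 3 = 659.5.
Round up.

n = 660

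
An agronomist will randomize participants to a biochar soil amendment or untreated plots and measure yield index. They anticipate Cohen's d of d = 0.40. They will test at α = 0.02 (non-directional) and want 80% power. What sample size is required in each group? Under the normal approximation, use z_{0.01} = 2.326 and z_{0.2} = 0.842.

n = 126 per group

For two independent groups with equal n: n = 2·((z_{α/2} + z_β) / d)².
z_{α/2} + z_β = 2.326 + 0.842 = 3.168.
n = 2 × (3.168 / 0.40)² = 2 × 7.920² = 2 × 62.73 = 125.5.
Round up to the next whole participant.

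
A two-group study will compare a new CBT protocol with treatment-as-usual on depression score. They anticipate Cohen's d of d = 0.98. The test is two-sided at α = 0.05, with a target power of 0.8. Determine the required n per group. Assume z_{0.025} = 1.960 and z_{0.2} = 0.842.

For two independent groups with equal n: n = 2·((z_{α/2} + z_β) / d)².
z_{α/2} + z_β = 1.960 + 0.842 = 2.802.
n = 2 × (2.802 / 0.98)² = 2 × 2.859² = 2 × 8.17 = 16.3.
Round up to the next whole participant.

n = 17 per group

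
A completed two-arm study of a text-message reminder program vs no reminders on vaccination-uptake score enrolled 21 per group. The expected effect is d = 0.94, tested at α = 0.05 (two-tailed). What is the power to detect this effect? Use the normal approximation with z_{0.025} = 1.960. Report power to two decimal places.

power ≈ 0.86

For two equal groups, power = Φ(d·√(n/2) − z_{α/2}).
d·√(n/2) = 0.94 × √(21/2) = 0.94 × 3.240 = 3.046.
z_β = 3.046 − 1.960 = 1.086.
Power = Φ(1.086) = 0.861.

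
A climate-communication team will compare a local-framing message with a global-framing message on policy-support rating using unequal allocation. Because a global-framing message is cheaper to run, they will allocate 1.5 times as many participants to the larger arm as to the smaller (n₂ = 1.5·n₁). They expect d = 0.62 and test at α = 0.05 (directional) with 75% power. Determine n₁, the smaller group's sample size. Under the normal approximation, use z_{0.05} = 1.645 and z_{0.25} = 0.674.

With allocation ratio k = n₂/n₁ = 1.5, Var(x̄₁−x̄₂) = σ²(1/n₁ + 1/(k·n₁)) = σ²·(k+1)/(k·n₁).
So n₁ = (1 + 1/k)·((z_{α} + z_β)/d)² = 1.667 × (2.319/0.62)².
n₁ = 1.667 × 13.99 = 23.3.
Round up: n₁ = 24, giving n₂ = 1.5 × 24 = 36.

n₁ = 24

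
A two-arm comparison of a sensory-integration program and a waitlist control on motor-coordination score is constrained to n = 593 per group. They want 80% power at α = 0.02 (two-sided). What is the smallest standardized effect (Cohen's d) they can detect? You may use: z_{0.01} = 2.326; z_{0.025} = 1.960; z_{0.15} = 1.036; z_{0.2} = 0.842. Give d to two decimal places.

d_min ≈ 0.18

For two independent groups of n = 593 each: d_min = (z_{α/2} + z_β)·√(2/n).
z-sum = 2.326 + 0.842 = 3.168.
d_min = 3.168 × √(2/593) = 3.168 × 0.0581 = 0.184.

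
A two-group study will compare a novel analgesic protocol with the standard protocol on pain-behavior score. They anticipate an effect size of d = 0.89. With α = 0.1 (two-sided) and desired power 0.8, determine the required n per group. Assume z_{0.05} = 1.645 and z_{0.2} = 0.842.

n = 16 per group

For two independent groups with equal n: n = 2·((z_{α/2} + z_β) / d)².
z_{α/2} + z_β = 1.645 + 0.842 = 2.487.
n = 2 × (2.487 / 0.89)² = 2 × 2.794² = 2 × 7.81 = 15.6.
Round up to the next whole participant.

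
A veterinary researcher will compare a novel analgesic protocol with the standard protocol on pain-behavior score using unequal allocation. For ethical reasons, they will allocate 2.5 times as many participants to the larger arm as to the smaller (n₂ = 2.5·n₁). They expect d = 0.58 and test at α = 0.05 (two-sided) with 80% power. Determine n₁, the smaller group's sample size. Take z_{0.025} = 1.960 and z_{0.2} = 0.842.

n₁ = 33

With allocation ratio k = n₂/n₁ = 2.5, Var(x̄₁−x̄₂) = σ²(1/n₁ + 1/(k·n₁)) = σ²·(k+1)/(k·n₁).
So n₁ = (1 + 1/k)·((z_{α/2} + z_β)/d)² = 1.400 × (2.802/0.58)².
n₁ = 1.400 × 23.34 = 32.7.
Round up: n₁ = 33, giving n₂ = ⌈2.5 × 33⌉ = ⌈82.5⌉ = 83.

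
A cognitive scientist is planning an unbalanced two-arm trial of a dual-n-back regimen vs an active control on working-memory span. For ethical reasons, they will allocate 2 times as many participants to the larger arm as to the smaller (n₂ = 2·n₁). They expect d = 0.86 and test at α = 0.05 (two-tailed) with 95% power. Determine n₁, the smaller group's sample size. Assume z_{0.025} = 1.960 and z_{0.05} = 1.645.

With allocation ratio k = n₂/n₁ = 2, Var(x̄₁−x̄₂) = σ²(1/n₁ + 1/(k·n₁)) = σ²·(k+1)/(k·n₁).
So n₁ = (1 + 1/k)·((z_{α/2} + z_β)/d)² = 1.500 × (3.605/0.86)².
n₁ = 1.500 × 17.57 = 26.4.
Round up: n₁ = 27, giving n₂ = 2 × 27 = 54.

n₁ = 27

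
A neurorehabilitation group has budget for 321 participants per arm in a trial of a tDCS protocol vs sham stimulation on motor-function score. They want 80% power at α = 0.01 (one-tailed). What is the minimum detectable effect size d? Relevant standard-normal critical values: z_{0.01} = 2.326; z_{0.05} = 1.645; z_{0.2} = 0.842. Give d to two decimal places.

For two independent groups of n = 321 each: d_min = (z_{α} + z_β)·√(2/n).
z-sum = 2.326 + 0.842 = 3.168.
d_min = 3.168 × √(2/321) = 3.168 × 0.0789 = 0.250.

d_min ≈ 0.25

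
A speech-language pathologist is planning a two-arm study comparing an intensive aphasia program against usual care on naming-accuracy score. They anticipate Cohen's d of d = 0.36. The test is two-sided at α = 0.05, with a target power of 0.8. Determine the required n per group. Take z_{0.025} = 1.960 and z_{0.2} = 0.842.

n = 122 per group

For two independent groups with equal n: n = 2·((z_{α/2} + z_β) / d)².
z_{α/2} + z_β = 1.960 + 0.842 = 2.802.
n = 2 × (2.802 / 0.36)² = 2 × 7.783² = 2 × 60.58 = 121.2.
Round up to the next whole participant.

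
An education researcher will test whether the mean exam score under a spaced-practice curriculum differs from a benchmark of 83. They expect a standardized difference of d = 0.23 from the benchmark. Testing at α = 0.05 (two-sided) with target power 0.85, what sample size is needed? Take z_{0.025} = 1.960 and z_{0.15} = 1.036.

For a one-sample test: n = ((z_{α/2} + z_β) / d)².
z_{α/2} + z_β = 1.960 + 1.036 = 2.996.
n = (2.996 / 0.23)² = 13.026² = 169.68.
Round up.

n = 170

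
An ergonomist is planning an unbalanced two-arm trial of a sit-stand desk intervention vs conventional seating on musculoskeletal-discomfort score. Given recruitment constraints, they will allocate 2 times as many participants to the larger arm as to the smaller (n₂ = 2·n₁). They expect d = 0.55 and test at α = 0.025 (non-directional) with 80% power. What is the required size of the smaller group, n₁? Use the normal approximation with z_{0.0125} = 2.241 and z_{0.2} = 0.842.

With allocation ratio k = n₂/n₁ = 2, Var(x̄₁−x̄₂) = σ²(1/n₁ + 1/(k·n₁)) = σ²·(k+1)/(k·n₁).
So n₁ = (1 + 1/k)·((z_{α/2} + z_β)/d)² = 1.500 × (3.083/0.55)².
n₁ = 1.500 × 31.42 = 47.1.
Round up: n₁ = 48, giving n₂ = 2 × 48 = 96.

n₁ = 48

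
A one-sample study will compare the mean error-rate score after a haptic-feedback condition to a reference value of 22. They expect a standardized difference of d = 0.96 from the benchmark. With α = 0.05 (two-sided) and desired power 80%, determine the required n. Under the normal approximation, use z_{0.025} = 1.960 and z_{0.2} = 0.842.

n = 9

For a one-sample test: n = ((z_{α/2} + z_β) / d)².
z_{α/2} + z_β = 1.960 + 0.842 = 2.802.
n = (2.802 / 0.96)² = 2.919² = 8.52.
Round up.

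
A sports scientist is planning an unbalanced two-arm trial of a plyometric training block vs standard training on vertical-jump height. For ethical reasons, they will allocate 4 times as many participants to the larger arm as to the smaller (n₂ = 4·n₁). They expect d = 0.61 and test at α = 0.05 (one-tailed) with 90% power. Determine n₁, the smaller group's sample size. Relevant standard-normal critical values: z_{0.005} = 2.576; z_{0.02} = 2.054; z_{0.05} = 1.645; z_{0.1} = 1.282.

With allocation ratio k = n₂/n₁ = 4, Var(x̄₁−x̄₂) = σ²(1/n₁ + 1/(k·n₁)) = σ²·(k+1)/(k·n₁).
So n₁ = (1 + 1/k)·((z_{α} + z_β)/d)² = 1.250 × (2.927/0.61)².
n₁ = 1.250 × 23.02 = 28.8.
Round up: n₁ = 29, giving n₂ = 4 × 29 = 116.

n₁ = 29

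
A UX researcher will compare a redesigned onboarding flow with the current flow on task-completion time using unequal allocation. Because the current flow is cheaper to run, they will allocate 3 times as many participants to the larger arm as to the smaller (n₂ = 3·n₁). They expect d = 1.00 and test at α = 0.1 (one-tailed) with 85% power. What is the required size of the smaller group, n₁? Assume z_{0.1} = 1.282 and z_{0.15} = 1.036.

n₁ = 8

With allocation ratio k = n₂/n₁ = 3, Var(x̄₁−x̄₂) = σ²(1/n₁ + 1/(k·n₁)) = σ²·(k+1)/(k·n₁).
So n₁ = (1 + 1/k)·((z_{α} + z_β)/d)² = 1.333 × (2.318/1.00)².
n₁ = 1.333 × 5.37 = 7.2.
Round up: n₁ = 8, giving n₂ = 3 × 8 = 24.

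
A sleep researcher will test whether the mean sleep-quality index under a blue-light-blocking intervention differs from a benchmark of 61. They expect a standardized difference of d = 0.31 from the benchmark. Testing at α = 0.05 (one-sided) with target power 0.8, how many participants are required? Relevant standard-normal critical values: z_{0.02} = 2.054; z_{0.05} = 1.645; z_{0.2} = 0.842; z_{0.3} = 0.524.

For a one-sample test: n = ((z_{α} + z_β) / d)².
z_{α} + z_β = 1.645 + 0.842 = 2.487.
n = (2.487 / 0.31)² = 8.023² = 64.36.
Round up.

n = 65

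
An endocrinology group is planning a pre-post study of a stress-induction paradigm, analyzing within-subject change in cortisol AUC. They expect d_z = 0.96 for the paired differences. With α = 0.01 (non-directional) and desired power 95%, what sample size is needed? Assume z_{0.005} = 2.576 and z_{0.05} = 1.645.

n = 20 pairs

For a paired (one-sample on differences) test: n = ((z_{α/2} + z_β) / d)².
z_{α/2} + z_β = 2.576 + 1.645 = 4.221.
n = (4.221 / 0.96)² = 4.397² = 19.33.
Round up.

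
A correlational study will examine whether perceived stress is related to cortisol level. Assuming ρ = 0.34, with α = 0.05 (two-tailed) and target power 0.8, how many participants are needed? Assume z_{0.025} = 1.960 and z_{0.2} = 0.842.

Fisher's z: C = ½·ln((1+r)/(1−r)) = ½·ln(2.0303) = 0.3541.
n = ((z_{α/2} + z_β)/C)² + 3.
(1.960 + 0.842) / 0.3541 = 2.802 / 0.3541 = 7.913.
n = 7.913² + 3 = 62.62 + 3 = 65.6.
Round up.

n = 66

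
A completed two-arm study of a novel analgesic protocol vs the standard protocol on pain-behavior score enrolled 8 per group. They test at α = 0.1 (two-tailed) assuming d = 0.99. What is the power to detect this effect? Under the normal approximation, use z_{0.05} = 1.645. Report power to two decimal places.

power ≈ 0.63

For two equal groups, power = Φ(d·√(n/2) − z_{α/2}).
d·√(n/2) = 0.99 × √(8/2) = 0.99 × 2.000 = 1.980.
z_β = 1.980 − 1.645 = 0.335.
Power = Φ(0.335) = 0.631.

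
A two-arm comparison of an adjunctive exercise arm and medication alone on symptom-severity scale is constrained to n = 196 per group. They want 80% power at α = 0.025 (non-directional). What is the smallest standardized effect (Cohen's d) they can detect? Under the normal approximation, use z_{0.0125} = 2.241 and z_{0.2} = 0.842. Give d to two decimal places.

d_min ≈ 0.31

For two independent groups of n = 196 each: d_min = (z_{α/2} + z_β)·√(2/n).
z-sum = 2.241 + 0.842 = 3.083.
d_min = 3.083 × √(2/196) = 3.083 × 0.1010 = 0.311.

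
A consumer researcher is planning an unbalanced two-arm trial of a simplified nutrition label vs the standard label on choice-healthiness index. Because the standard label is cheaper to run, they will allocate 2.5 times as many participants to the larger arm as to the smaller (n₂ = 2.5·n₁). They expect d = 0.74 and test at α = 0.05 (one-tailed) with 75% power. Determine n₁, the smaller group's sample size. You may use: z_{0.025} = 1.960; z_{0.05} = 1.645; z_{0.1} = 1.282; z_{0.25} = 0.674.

With allocation ratio k = n₂/n₁ = 2.5, Var(x̄₁−x̄₂) = σ²(1/n₁ + 1/(k·n₁)) = σ²·(k+1)/(k·n₁).
So n₁ = (1 + 1/k)·((z_{α} + z_β)/d)² = 1.400 × (2.319/0.74)².
n₁ = 1.400 × 9.82 = 13.7.
Round up: n₁ = 14, giving n₂ = 2.5 × 14 = 35.

n₁ = 14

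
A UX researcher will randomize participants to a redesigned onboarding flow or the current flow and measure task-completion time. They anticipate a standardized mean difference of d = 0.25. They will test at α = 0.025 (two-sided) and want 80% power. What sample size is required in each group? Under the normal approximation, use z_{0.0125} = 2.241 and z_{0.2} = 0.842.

n = 305 per group

For two independent groups with equal n: n = 2·((z_{α/2} + z_β) / d)².
z_{α/2} + z_β = 2.241 + 0.842 = 3.083.
n = 2 × (3.083 / 0.25)² = 2 × 12.332² = 2 × 152.08 = 304.2.
Round up to the next whole participant.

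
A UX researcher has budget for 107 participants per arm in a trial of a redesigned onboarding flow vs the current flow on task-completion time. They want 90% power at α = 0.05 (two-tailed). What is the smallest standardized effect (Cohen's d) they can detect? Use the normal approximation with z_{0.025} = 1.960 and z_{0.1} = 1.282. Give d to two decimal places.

For two independent groups of n = 107 each: d_min = (z_{α/2} + z_β)·√(2/n).
z-sum = 1.960 + 1.282 = 3.242.
d_min = 3.242 × √(2/107) = 3.242 × 0.1367 = 0.443.

d_min ≈ 0.44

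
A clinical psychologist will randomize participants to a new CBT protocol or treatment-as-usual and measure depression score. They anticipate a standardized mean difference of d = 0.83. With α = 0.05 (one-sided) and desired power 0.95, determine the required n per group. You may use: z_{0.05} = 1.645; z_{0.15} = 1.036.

For two independent groups with equal n: n = 2·((z_{α} + z_β) / d)².
z_{α} + z_β = 1.645 + 1.645 = 3.290.
n = 2 × (3.290 / 0.83)² = 2 × 3.964² = 2 × 15.71 = 31.4.
Round up to the next whole participant.

n = 32 per group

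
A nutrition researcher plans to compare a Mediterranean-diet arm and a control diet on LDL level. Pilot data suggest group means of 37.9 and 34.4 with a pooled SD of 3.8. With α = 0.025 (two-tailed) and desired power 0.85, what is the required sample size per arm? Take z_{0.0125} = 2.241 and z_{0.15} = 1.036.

n = 26 per group

Cohen's d = |M₁ − M₂| / SD_pooled = |37.9 − 34.4| / 3.8 = 3.5 / 3.8 = 0.921.
For two independent groups with equal n: n = 2·((z_{α/2} + z_β) / d)².
z_{α/2} + z_β = 2.241 + 1.036 = 3.277.
n = 2 × (3.277 / 0.921)² = 2 × 3.558² = 2 × 12.66 = 25.3.
Round up to the next whole participant.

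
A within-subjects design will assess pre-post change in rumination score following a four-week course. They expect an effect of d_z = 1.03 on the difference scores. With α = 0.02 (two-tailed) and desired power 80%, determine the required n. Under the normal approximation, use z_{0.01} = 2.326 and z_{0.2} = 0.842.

For a paired (one-sample on differences) test: n = ((z_{α/2} + z_β) / d)².
z_{α/2} + z_β = 2.326 + 0.842 = 3.168.
n = (3.168 / 1.03)² = 3.076² = 9.46.
Round up.

n = 10 pairs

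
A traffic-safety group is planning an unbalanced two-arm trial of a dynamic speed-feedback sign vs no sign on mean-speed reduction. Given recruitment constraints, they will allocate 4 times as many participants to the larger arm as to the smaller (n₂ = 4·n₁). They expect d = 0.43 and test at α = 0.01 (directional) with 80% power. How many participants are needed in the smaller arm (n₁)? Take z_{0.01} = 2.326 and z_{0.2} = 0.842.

n₁ = 68

With allocation ratio k = n₂/n₁ = 4, Var(x̄₁−x̄₂) = σ²(1/n₁ + 1/(k·n₁)) = σ²·(k+1)/(k·n₁).
So n₁ = (1 + 1/k)·((z_{α} + z_β)/d)² = 1.250 × (3.168/0.43)².
n₁ = 1.250 × 54.28 = 67.8.
Round up: n₁ = 68, giving n₂ = 4 × 68 = 272.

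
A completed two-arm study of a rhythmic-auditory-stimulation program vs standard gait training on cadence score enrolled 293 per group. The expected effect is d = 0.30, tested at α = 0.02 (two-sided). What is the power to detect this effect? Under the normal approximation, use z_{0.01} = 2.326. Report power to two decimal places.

power ≈ 0.90

For two equal groups, power = Φ(d·√(n/2) − z_{α/2}).
d·√(n/2) = 0.30 × √(293/2) = 0.30 × 12.104 = 3.631.
z_β = 3.631 − 2.326 = 1.305.
Power = Φ(1.305) = 0.904.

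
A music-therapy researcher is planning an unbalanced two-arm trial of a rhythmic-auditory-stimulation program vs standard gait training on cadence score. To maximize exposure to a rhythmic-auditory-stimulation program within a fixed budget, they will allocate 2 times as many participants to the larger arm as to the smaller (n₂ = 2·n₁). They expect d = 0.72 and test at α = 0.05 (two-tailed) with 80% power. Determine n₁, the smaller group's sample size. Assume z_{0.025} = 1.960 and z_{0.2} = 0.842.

n₁ = 23

With allocation ratio k = n₂/n₁ = 2, Var(x̄₁−x̄₂) = σ²(1/n₁ + 1/(k·n₁)) = σ²·(k+1)/(k·n₁).
So n₁ = (1 + 1/k)·((z_{α/2} + z_β)/d)² = 1.500 × (2.802/0.72)².
n₁ = 1.500 × 15.15 = 22.7.
Round up: n₁ = 23, giving n₂ = 2 × 23 = 46.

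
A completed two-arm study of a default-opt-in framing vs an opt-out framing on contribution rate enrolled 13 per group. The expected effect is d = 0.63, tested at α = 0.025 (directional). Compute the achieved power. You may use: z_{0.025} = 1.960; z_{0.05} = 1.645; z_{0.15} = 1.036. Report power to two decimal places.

power ≈ 0.36

For two equal groups, power = Φ(d·√(n/2) − z_{α}).
d·√(n/2) = 0.63 × √(13/2) = 0.63 × 2.550 = 1.606.
z_β = 1.606 − 1.960 = -0.354.
Power = Φ(-0.354) = 0.362.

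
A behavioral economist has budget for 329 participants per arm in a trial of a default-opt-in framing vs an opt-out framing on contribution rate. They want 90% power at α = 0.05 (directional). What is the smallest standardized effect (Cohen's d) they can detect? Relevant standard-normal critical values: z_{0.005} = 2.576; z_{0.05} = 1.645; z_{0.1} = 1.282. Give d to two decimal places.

For two independent groups of n = 329 each: d_min = (z_{α} + z_β)·√(2/n).
z-sum = 1.645 + 1.282 = 2.927.
d_min = 2.927 × √(2/329) = 2.927 × 0.0780 = 0.228.

d_min ≈ 0.23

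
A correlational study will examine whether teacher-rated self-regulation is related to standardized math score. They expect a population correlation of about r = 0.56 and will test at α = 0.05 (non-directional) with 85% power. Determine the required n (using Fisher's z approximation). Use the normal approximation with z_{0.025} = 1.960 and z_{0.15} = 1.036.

n = 26

Fisher's z: C = ½·ln((1+r)/(1−r)) = ½·ln(3.5455) = 0.6328.
n = ((z_{α/2} + z_β)/C)² + 3.
(1.960 + 1.036) / 0.6328 = 2.996 / 0.6328 = 4.735.
n = 4.735² + 3 = 22.42 + 3 = 25.4.
Round up.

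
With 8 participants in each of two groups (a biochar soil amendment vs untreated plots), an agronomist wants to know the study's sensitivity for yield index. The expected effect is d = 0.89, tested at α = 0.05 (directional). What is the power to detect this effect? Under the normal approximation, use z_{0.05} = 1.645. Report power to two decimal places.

power ≈ 0.55

For two equal groups, power = Φ(d·√(n/2) − z_{α}).
d·√(n/2) = 0.89 × √(8/2) = 0.89 × 2.000 = 1.780.
z_β = 1.780 − 1.645 = 0.135.
Power = Φ(0.135) = 0.554.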